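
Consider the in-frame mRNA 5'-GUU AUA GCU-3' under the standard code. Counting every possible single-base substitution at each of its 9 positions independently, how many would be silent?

8

Codon 1 (GUU, Val): 3 synonymous substitutions.
Codon 2 (AUA, Ile): 2 synonymous substitutions.
Codon 3 (GCU, Ala): 3 synonymous substitutions.
Total: 3 + 2 + 3 = 8.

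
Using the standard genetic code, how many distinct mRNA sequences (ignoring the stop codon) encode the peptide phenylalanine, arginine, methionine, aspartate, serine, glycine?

Phe: 2 codons.
Arg: 6 codons.
Met: 1 codon.
Asp: 2 codons.
Ser: 6 codons.
Gly: 4 codons.
2 × 6 × 1 × 2 × 6 × 4 = 576.

576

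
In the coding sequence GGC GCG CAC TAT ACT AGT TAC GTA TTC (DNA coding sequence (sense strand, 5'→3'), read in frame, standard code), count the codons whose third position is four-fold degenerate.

4

Codon 1 GGC (Gly): third position 4-fold.
Codon 2 GCG (Ala): third position 4-fold.
Codon 3 CAC (His): third position 2-fold.
Codon 4 TAT (Tyr): third position 2-fold.
Codon 5 ACT (Thr): third position 4-fold.
Codon 6 AGT (Ser): third position 2-fold.
Codon 7 TAC (Tyr): third position 2-fold.
Codon 8 GTA (Val): third position 4-fold.
Codon 9 TTC (Phe): third position 2-fold.
Four-fold degenerate third positions: 4.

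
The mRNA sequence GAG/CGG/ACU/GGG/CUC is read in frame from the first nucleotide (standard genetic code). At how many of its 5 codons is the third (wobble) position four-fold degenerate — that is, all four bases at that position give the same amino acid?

Codon 1 GAG (Glu): third position 2-fold.
Codon 2 CGG (Arg): third position 4-fold.
Codon 3 ACU (Thr): third position 4-fold.
Codon 4 GGG (Gly): third position 4-fold.
Codon 5 CUC (Leu): third position 4-fold.
Four-fold degenerate third positions: 4.

4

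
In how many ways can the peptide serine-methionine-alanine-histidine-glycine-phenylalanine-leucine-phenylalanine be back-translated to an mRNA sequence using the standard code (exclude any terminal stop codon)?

Ser: 6 codons.
Met: 1 codon.
Ala: 4 codons.
His: 2 codons.
Gly: 4 codons.
Phe: 2 codons.
Leu: 6 codons.
Phe: 2 codons.
6 × 1 × 4 × 2 × 4 × 2 × 6 × 2 = 4608.

4608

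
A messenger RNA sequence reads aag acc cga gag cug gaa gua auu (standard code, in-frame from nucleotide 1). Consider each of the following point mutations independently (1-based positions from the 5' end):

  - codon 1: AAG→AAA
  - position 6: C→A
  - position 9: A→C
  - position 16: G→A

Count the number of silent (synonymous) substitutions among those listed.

3

Codon 1: AAG (Lys) → AAA (Lys) — synonymous.
Codon 2: ACC (Thr) → ACA (Thr) — synonymous.
Codon 3: CGA (Arg) → CGC (Arg) — synonymous.
Codon 6: GAA (Glu) → AAA (Lys) — missense.
Synonymous: 3 of 4.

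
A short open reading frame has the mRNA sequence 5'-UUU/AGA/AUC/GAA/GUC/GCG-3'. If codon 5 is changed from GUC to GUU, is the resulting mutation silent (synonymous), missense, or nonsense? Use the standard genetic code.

silent

Position 15 falls in codon 5: GUC → Val.
After the substitution the codon is GUU → Val.
Both encode Val, so the change is synonymous.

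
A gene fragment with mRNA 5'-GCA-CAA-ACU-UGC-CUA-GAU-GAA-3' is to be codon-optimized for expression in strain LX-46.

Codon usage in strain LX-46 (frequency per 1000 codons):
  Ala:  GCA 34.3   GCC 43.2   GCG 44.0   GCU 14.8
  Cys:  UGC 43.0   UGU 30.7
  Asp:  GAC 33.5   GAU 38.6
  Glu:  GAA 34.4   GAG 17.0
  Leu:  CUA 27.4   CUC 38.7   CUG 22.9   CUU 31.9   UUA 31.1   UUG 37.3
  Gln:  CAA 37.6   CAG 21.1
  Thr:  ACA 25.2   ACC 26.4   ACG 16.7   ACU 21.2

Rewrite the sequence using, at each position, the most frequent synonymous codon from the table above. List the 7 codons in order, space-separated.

Codon 1 (Ala): best is GCG at 44.0.
Codon 2 (Gln): best is CAA at 37.6.
Codon 3 (Thr): best is ACC at 26.4.
Codon 4 (Cys): best is UGC at 43.0.
Codon 5 (Leu): best is CUC at 38.7.
Codon 6 (Asp): best is GAU at 38.6.
Codon 7 (Glu): best is GAA at 34.4.

GCG CAA ACC UGC CUC GAU GAA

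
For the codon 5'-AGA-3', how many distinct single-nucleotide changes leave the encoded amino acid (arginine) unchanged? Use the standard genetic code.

2

Position 1: CGA → 1 synonymous.
Position 2: none → 0 synonymous.
Position 3: AGG → 1 synonymous.
Total: 1 + 0 + 1 = 2.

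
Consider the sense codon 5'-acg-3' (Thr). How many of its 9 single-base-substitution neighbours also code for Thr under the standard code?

3

Position 1: none → 0 synonymous.
Position 2: none → 0 synonymous.
Position 3: ACT, ACC, ACA → 3 synonymous.
Total: 0 + 0 + 3 = 3.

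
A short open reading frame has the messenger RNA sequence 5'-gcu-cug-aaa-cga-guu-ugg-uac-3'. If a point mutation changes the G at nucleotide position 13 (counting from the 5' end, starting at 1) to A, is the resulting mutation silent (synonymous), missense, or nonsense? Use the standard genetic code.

Position 13 falls in codon 5: GUU → Val.
After the substitution the codon is AUU → Ile.
Val ≠ Ile, so this is a missense mutation.

missense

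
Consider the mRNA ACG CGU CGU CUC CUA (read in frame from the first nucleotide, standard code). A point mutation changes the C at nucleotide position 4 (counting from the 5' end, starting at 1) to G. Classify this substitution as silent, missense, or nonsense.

missense

Position 4 falls in codon 2: CGU → Arg.
After the substitution the codon is GGU → Gly.
Arg ≠ Gly, so this is a missense mutation.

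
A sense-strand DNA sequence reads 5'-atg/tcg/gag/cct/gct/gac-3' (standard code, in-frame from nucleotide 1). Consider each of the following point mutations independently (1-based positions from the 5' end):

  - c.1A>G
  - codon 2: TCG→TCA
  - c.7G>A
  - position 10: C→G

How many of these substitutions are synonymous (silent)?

1

Codon 1: ATG (Met) → GTG (Val) — missense.
Codon 2: TCG (Ser) → TCA (Ser) — synonymous.
Codon 3: GAG (Glu) → AAG (Lys) — missense.
Codon 4: CCT (Pro) → GCT (Ala) — missense.
Synonymous: 1 of 4.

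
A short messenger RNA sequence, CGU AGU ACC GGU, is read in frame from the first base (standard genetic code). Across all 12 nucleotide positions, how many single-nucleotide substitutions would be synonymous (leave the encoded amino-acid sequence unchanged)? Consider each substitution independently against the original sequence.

Codon 1 (CGU, Arg): 3 synonymous substitutions.
Codon 2 (AGU, Ser): 1 synonymous substitution.
Codon 3 (ACC, Thr): 3 synonymous substitutions.
Codon 4 (GGU, Gly): 3 synonymous substitutions.
Total: 3 + 1 + 3 + 3 = 10.

10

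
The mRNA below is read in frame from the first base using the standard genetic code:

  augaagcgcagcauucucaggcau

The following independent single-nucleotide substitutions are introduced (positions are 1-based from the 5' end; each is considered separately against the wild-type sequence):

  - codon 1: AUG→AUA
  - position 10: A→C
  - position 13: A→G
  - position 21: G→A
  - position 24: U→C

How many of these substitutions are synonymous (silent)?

2

Codon 1: AUG (Met) → AUA (Ile) — missense.
Codon 4: AGC (Ser) → CGC (Arg) — missense.
Codon 5: AUU (Ile) → GUU (Val) — missense.
Codon 7: AGG (Arg) → AGA (Arg) — synonymous.
Codon 8: CAU (His) → CAC (His) — synonymous.
Synonymous: 2 of 5.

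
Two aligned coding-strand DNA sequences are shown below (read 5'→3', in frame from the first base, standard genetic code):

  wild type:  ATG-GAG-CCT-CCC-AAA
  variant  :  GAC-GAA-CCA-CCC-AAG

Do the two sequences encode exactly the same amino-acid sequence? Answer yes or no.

no

Codon 1: ATG Met / GAC Asp — nonsynonymous.
Codon 2: GAG Glu / GAA Glu — synonymous.
Codon 3: CCT Pro / CCA Pro — synonymous.
Codon 4: CCC Pro / CCC Pro — identical.
Codon 5: AAA Lys / AAG Lys — synonymous.
Nonsynonymous differences: 1 → different protein.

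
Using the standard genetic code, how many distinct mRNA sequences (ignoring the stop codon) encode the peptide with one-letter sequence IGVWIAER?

Ile: 3 codons.
Gly: 4 codons.
Val: 4 codons.
Trp: 1 codon.
Ile: 3 codons.
Ala: 4 codons.
Glu: 2 codons.
Arg: 6 codons.
3 × 4 × 4 × 1 × 3 × 4 × 2 × 6 = 6912.

6912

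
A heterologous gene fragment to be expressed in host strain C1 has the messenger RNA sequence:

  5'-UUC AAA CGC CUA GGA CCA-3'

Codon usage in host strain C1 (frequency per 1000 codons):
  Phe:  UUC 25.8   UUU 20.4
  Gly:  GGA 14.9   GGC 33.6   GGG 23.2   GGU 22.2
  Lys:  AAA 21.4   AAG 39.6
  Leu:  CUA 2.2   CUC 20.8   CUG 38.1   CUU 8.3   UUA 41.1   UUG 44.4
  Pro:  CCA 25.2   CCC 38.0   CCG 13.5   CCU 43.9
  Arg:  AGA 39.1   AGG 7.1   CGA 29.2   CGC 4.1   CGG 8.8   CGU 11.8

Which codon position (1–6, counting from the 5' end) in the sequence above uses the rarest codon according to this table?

Codon 1 UUC (Phe): 25.8 per 1000.
Codon 2 AAA (Lys): 21.4 per 1000.
Codon 3 CGC (Arg): 4.1 per 1000.
Codon 4 CUA (Leu): 2.2 per 1000.
Codon 5 GGA (Gly): 14.9 per 1000.
Codon 6 CCA (Pro): 25.2 per 1000.
Lowest frequency is 2.2 at codon 4.

4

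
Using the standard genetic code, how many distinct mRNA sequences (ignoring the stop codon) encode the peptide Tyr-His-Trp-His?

8

Tyr: 2 codons.
His: 2 codons.
Trp: 1 codon.
His: 2 codons.
2 × 2 × 1 × 2 = 8.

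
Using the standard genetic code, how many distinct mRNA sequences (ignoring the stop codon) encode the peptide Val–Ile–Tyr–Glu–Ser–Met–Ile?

Val: 4 codons.
Ile: 3 codons.
Tyr: 2 codons.
Glu: 2 codons.
Ser: 6 codons.
Met: 1 codon.
Ile: 3 codons.
4 × 3 × 2 × 2 × 6 × 1 × 3 = 864.

864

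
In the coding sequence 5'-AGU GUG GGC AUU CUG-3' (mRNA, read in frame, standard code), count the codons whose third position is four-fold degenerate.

Codon 1 AGU (Ser): third position 2-fold.
Codon 2 GUG (Val): third position 4-fold.
Codon 3 GGC (Gly): third position 4-fold.
Codon 4 AUU (Ile): third position 3-fold.
Codon 5 CUG (Leu): third position 4-fold.
Four-fold degenerate third positions: 3.

3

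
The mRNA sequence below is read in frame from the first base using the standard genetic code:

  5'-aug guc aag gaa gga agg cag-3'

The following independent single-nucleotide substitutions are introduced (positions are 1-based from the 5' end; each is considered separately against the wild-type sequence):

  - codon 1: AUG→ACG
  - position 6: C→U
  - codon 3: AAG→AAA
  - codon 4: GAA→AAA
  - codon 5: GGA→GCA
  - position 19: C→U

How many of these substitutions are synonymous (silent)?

2

Codon 1: AUG (Met) → ACG (Thr) — missense.
Codon 2: GUC (Val) → GUU (Val) — synonymous.
Codon 3: AAG (Lys) → AAA (Lys) — synonymous.
Codon 4: GAA (Glu) → AAA (Lys) — missense.
Codon 5: GGA (Gly) → GCA (Ala) — missense.
Codon 7: CAG (Gln) → UAG (Stop) — nonsense.
Synonymous: 2 of 6.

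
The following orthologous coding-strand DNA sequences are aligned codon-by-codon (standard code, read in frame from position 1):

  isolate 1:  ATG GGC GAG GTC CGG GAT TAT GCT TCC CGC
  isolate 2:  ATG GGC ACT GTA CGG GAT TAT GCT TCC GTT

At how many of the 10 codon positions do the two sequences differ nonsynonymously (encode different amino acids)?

Codon 1: ATG Met / ATG Met — identical.
Codon 2: GGC Gly / GGC Gly — identical.
Codon 3: GAG Glu / ACT Thr — nonsynonymous.
Codon 4: GTC Val / GTA Val — synonymous.
Codon 5: CGG Arg / CGG Arg — identical.
Codon 6: GAT Asp / GAT Asp — identical.
Codon 7: TAT Tyr / TAT Tyr — identical.
Codon 8: GCT Ala / GCT Ala — identical.
Codon 9: TCC Ser / TCC Ser — identical.
Codon 10: CGC Arg / GTT Val — nonsynonymous.
Nonsynonymous differences: 2.

2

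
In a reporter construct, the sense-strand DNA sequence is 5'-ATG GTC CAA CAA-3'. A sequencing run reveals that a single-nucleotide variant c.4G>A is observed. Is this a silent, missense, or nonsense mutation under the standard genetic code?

missense

Position 4 falls in codon 2: GTC → Val.
After the substitution the codon is ATC → Ile.
Val ≠ Ile, so this is a missense mutation.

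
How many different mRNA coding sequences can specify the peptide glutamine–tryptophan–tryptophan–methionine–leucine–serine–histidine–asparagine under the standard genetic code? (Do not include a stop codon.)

288

Gln: 2 codons.
Trp: 1 codon.
Trp: 1 codon.
Met: 1 codon.
Leu: 6 codons.
Ser: 6 codons.
His: 2 codons.
Asn: 2 codons.
2 × 1 × 1 × 1 × 6 × 6 × 2 × 2 = 288.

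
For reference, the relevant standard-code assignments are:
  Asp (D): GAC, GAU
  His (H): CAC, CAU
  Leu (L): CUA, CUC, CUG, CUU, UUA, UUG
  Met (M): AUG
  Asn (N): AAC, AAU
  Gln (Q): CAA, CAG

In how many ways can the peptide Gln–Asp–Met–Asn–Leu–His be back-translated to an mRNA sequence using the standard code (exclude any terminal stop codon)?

Gln: 2 codons.
Asp: 2 codons.
Met: 1 codon.
Asn: 2 codons.
Leu: 6 codons.
His: 2 codons.
2 × 2 × 1 × 2 × 6 × 2 = 96.

96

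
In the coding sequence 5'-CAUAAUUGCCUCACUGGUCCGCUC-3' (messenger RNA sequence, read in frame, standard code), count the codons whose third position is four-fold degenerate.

Codon 1 CAU (His): third position 2-fold.
Codon 2 AAU (Asn): third position 2-fold.
Codon 3 UGC (Cys): third position 2-fold.
Codon 4 CUC (Leu): third position 4-fold.
Codon 5 ACU (Thr): third position 4-fold.
Codon 6 GGU (Gly): third position 4-fold.
Codon 7 CCG (Pro): third position 4-fold.
Codon 8 CUC (Leu): third position 4-fold.
Four-fold degenerate third positions: 5.

5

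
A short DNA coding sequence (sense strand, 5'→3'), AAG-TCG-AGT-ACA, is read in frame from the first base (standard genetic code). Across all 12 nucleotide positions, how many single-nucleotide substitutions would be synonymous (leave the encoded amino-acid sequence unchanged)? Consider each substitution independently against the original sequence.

8

Codon 1 (AAG, Lys): 1 synonymous substitution.
Codon 2 (TCG, Ser): 3 synonymous substitutions.
Codon 3 (AGT, Ser): 1 synonymous substitution.
Codon 4 (ACA, Thr): 3 synonymous substitutions.
Total: 1 + 3 + 1 + 3 = 8.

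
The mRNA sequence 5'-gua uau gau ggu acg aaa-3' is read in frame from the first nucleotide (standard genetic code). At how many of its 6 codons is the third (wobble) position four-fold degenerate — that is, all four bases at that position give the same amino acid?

Codon 1 GUA (Val): third position 4-fold.
Codon 2 UAU (Tyr): third position 2-fold.
Codon 3 GAU (Asp): third position 2-fold.
Codon 4 GGU (Gly): third position 4-fold.
Codon 5 ACG (Thr): third position 4-fold.
Codon 6 AAA (Lys): third position 2-fold.
Four-fold degenerate third positions: 3.

3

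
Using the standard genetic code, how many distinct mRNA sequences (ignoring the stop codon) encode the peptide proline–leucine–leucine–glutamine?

288

Pro: 4 codons.
Leu: 6 codons.
Leu: 6 codons.
Gln: 2 codons.
4 × 6 × 6 × 2 = 288.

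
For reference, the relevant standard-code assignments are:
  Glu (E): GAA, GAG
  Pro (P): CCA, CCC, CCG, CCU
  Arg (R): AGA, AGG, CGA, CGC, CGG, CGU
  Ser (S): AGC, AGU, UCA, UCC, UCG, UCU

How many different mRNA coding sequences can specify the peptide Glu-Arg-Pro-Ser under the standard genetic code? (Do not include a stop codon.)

Glu: 2 codons.
Arg: 6 codons.
Pro: 4 codons.
Ser: 6 codons.
2 × 6 × 4 × 6 = 288.

288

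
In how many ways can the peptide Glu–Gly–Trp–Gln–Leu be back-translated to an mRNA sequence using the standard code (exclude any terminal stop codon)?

Glu: 2 codons.
Gly: 4 codons.
Trp: 1 codon.
Gln: 2 codons.
Leu: 6 codons.
2 × 4 × 1 × 2 × 6 = 96.

96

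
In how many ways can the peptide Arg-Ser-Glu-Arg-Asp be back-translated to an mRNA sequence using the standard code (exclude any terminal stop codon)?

864

Arg: 6 codons.
Ser: 6 codons.
Glu: 2 codons.
Arg: 6 codons.
Asp: 2 codons.
6 × 6 × 2 × 6 × 2 = 864.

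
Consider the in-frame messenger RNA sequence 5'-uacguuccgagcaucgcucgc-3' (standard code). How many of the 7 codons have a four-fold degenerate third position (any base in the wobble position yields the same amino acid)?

Codon 1 UAC (Tyr): third position 2-fold.
Codon 2 GUU (Val): third position 4-fold.
Codon 3 CCG (Pro): third position 4-fold.
Codon 4 AGC (Ser): third position 2-fold.
Codon 5 AUC (Ile): third position 3-fold.
Codon 6 GCU (Ala): third position 4-fold.
Codon 7 CGC (Arg): third position 4-fold.
Four-fold degenerate third positions: 4.

4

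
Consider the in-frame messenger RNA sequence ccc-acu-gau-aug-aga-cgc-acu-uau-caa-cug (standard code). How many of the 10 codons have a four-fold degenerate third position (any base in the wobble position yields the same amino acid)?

5

Codon 1 CCC (Pro): third position 4-fold.
Codon 2 ACU (Thr): third position 4-fold.
Codon 3 GAU (Asp): third position 2-fold.
Codon 4 AUG (Met): third position 1-fold.
Codon 5 AGA (Arg): third position 2-fold.
Codon 6 CGC (Arg): third position 4-fold.
Codon 7 ACU (Thr): third position 4-fold.
Codon 8 UAU (Tyr): third position 2-fold.
Codon 9 CAA (Gln): third position 2-fold.
Codon 10 CUG (Leu): third position 4-fold.
Four-fold degenerate third positions: 5.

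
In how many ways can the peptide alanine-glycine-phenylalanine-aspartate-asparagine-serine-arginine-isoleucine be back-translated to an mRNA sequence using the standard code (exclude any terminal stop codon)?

13824

Ala: 4 codons.
Gly: 4 codons.
Phe: 2 codons.
Asp: 2 codons.
Asn: 2 codons.
Ser: 6 codons.
Arg: 6 codons.
Ile: 3 codons.
4 × 4 × 2 × 2 × 2 × 6 × 6 × 3 = 13824.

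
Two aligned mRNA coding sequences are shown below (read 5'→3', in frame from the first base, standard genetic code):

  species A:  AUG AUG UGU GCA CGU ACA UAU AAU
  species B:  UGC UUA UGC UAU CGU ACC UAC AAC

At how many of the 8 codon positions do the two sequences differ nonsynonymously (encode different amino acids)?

3

Codon 1: AUG Met / UGC Cys — nonsynonymous.
Codon 2: AUG Met / UUA Leu — nonsynonymous.
Codon 3: UGU Cys / UGC Cys — synonymous.
Codon 4: GCA Ala / UAU Tyr — nonsynonymous.
Codon 5: CGU Arg / CGU Arg — identical.
Codon 6: ACA Thr / ACC Thr — synonymous.
Codon 7: UAU Tyr / UAC Tyr — synonymous.
Codon 8: AAU Asn / AAC Asn — synonymous.
Nonsynonymous differences: 3.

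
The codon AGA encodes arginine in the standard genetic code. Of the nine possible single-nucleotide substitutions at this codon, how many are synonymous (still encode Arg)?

2

Position 1: CGA → 1 synonymous.
Position 2: none → 0 synonymous.
Position 3: AGG → 1 synonymous.
Total: 1 + 0 + 1 = 2.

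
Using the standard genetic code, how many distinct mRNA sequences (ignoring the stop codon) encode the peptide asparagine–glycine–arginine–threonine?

192

Asn: 2 codons.
Gly: 4 codons.
Arg: 6 codons.
Thr: 4 codons.
2 × 4 × 6 × 4 = 192.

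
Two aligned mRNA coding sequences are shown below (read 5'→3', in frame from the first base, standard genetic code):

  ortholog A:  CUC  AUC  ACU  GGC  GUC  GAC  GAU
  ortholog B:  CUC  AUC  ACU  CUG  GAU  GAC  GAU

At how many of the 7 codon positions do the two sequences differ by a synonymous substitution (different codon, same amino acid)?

0

Codon 1: CUC Leu / CUC Leu — identical.
Codon 2: AUC Ile / AUC Ile — identical.
Codon 3: ACU Thr / ACU Thr — identical.
Codon 4: GGC Gly / CUG Leu — nonsynonymous.
Codon 5: GUC Val / GAU Asp — nonsynonymous.
Codon 6: GAC Asp / GAC Asp — identical.
Codon 7: GAU Asp / GAU Asp — identical.
Synonymous differences: 0.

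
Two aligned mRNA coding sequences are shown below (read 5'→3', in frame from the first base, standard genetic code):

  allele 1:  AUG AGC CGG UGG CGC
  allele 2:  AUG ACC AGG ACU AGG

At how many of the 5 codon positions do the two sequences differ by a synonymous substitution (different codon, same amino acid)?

2

Codon 1: AUG Met / AUG Met — identical.
Codon 2: AGC Ser / ACC Thr — nonsynonymous.
Codon 3: CGG Arg / AGG Arg — synonymous.
Codon 4: UGG Trp / ACU Thr — nonsynonymous.
Codon 5: CGC Arg / AGG Arg — synonymous.
Synonymous differences: 2.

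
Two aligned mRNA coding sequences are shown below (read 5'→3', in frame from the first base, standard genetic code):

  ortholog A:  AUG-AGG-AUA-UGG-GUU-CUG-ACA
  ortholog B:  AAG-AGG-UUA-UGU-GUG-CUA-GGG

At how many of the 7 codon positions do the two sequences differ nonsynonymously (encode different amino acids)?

4

Codon 1: AUG Met / AAG Lys — nonsynonymous.
Codon 2: AGG Arg / AGG Arg — identical.
Codon 3: AUA Ile / UUA Leu — nonsynonymous.
Codon 4: UGG Trp / UGU Cys — nonsynonymous.
Codon 5: GUU Val / GUG Val — synonymous.
Codon 6: CUG Leu / CUA Leu — synonymous.
Codon 7: ACA Thr / GGG Gly — nonsynonymous.
Nonsynonymous differences: 4.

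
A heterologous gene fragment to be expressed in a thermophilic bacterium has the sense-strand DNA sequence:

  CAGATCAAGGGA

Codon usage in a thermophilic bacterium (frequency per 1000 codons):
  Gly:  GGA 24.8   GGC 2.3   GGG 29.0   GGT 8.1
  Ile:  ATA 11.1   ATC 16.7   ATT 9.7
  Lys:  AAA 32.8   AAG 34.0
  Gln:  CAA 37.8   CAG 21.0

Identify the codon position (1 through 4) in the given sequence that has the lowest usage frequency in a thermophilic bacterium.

2

Codon 1 CAG (Gln): 21.0 per 1000.
Codon 2 ATC (Ile): 16.7 per 1000.
Codon 3 AAG (Lys): 34.0 per 1000.
Codon 4 GGA (Gly): 24.8 per 1000.
Lowest frequency is 16.7 at codon 2.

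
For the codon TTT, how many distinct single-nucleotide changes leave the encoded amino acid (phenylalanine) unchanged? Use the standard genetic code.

Position 1: none → 0 synonymous.
Position 2: none → 0 synonymous.
Position 3: TTC → 1 synonymous.
Total: 0 + 0 + 1 = 1.

1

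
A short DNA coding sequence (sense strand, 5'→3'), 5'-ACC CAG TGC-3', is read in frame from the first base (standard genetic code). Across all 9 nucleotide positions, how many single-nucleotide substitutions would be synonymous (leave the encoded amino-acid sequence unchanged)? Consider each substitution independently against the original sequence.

5

Codon 1 (ACC, Thr): 3 synonymous substitutions.
Codon 2 (CAG, Gln): 1 synonymous substitution.
Codon 3 (TGC, Cys): 1 synonymous substitution.
Total: 3 + 1 + 1 = 5.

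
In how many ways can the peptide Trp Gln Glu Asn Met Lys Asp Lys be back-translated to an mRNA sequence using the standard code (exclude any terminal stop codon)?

Trp: 1 codon.
Gln: 2 codons.
Glu: 2 codons.
Asn: 2 codons.
Met: 1 codon.
Lys: 2 codons.
Asp: 2 codons.
Lys: 2 codons.
1 × 2 × 2 × 2 × 1 × 2 × 2 × 2 = 64.

64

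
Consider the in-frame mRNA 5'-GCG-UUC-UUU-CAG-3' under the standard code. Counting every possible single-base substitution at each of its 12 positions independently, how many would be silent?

6

Codon 1 (GCG, Ala): 3 synonymous substitutions.
Codon 2 (UUC, Phe): 1 synonymous substitution.
Codon 3 (UUU, Phe): 1 synonymous substitution.
Codon 4 (CAG, Gln): 1 synonymous substitution.
Total: 3 + 1 + 1 + 1 = 6.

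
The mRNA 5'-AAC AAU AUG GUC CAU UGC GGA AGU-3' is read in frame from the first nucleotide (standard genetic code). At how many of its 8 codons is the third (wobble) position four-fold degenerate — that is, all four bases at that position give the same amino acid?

2

Codon 1 AAC (Asn): third position 2-fold.
Codon 2 AAU (Asn): third position 2-fold.
Codon 3 AUG (Met): third position 1-fold.
Codon 4 GUC (Val): third position 4-fold.
Codon 5 CAU (His): third position 2-fold.
Codon 6 UGC (Cys): third position 2-fold.
Codon 7 GGA (Gly): third position 4-fold.
Codon 8 AGU (Ser): third position 2-fold.
Four-fold degenerate third positions: 2.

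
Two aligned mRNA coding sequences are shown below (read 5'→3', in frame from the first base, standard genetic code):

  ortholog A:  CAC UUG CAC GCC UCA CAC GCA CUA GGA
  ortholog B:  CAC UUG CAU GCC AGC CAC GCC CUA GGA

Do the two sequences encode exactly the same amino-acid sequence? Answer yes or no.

yes

Codon 1: CAC His / CAC His — identical.
Codon 2: UUG Leu / UUG Leu — identical.
Codon 3: CAC His / CAU His — synonymous.
Codon 4: GCC Ala / GCC Ala — identical.
Codon 5: UCA Ser / AGC Ser — synonymous.
Codon 6: CAC His / CAC His — identical.
Codon 7: GCA Ala / GCC Ala — synonymous.
Codon 8: CUA Leu / CUA Leu — identical.
Codon 9: GGA Gly / GGA Gly — identical.
Nonsynonymous differences: 0 → same protein.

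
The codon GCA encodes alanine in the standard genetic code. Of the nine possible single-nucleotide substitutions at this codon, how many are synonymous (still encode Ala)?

Position 1: none → 0 synonymous.
Position 2: none → 0 synonymous.
Position 3: GCU, GCC, GCG → 3 synonymous.
Total: 0 + 0 + 3 = 3.

3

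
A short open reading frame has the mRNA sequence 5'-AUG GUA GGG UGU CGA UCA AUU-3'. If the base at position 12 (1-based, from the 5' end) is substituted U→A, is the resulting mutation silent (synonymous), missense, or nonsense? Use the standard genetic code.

Position 12 falls in codon 4: UGU → Cys.
After the substitution the codon is UGA → Stop.
The new codon is a stop codon, so this is a nonsense mutation.

nonsense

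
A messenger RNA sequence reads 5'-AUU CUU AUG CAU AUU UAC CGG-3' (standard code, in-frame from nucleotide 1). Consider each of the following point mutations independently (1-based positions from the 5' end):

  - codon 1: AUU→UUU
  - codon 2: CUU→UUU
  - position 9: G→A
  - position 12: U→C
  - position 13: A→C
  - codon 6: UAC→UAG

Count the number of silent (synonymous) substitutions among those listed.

1

Codon 1: AUU (Ile) → UUU (Phe) — missense.
Codon 2: CUU (Leu) → UUU (Phe) — missense.
Codon 3: AUG (Met) → AUA (Ile) — missense.
Codon 4: CAU (His) → CAC (His) — synonymous.
Codon 5: AUU (Ile) → CUU (Leu) — missense.
Codon 6: UAC (Tyr) → UAG (Stop) — nonsense.
Synonymous: 1 of 6.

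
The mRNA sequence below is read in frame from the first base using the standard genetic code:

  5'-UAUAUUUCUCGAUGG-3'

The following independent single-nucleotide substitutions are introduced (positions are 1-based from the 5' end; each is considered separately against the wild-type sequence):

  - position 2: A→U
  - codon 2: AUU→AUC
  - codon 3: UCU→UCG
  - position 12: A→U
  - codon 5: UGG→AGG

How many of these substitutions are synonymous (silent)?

3

Codon 1: UAU (Tyr) → UUU (Phe) — missense.
Codon 2: AUU (Ile) → AUC (Ile) — synonymous.
Codon 3: UCU (Ser) → UCG (Ser) — synonymous.
Codon 4: CGA (Arg) → CGU (Arg) — synonymous.
Codon 5: UGG (Trp) → AGG (Arg) — missense.
Synonymous: 3 of 5.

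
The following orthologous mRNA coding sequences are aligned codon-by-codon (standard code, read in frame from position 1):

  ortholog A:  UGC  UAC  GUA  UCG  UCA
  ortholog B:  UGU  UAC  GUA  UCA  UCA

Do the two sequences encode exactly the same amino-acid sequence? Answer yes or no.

Codon 1: UGC Cys / UGU Cys — synonymous.
Codon 2: UAC Tyr / UAC Tyr — identical.
Codon 3: GUA Val / GUA Val — identical.
Codon 4: UCG Ser / UCA Ser — synonymous.
Codon 5: UCA Ser / UCA Ser — identical.
Nonsynonymous differences: 0 → same protein.

yes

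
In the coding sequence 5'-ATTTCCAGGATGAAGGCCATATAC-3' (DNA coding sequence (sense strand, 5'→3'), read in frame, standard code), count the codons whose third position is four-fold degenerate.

Codon 1 ATT (Ile): third position 3-fold.
Codon 2 TCC (Ser): third position 4-fold.
Codon 3 AGG (Arg): third position 2-fold.
Codon 4 ATG (Met): third position 1-fold.
Codon 5 AAG (Lys): third position 2-fold.
Codon 6 GCC (Ala): third position 4-fold.
Codon 7 ATA (Ile): third position 3-fold.
Codon 8 TAC (Tyr): third position 2-fold.
Four-fold degenerate third positions: 2.

2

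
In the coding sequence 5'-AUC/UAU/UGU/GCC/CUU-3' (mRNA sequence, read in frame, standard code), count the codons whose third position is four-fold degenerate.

2

Codon 1 AUC (Ile): third position 3-fold.
Codon 2 UAU (Tyr): third position 2-fold.
Codon 3 UGU (Cys): third position 2-fold.
Codon 4 GCC (Ala): third position 4-fold.
Codon 5 CUU (Leu): third position 4-fold.
Four-fold degenerate third positions: 2.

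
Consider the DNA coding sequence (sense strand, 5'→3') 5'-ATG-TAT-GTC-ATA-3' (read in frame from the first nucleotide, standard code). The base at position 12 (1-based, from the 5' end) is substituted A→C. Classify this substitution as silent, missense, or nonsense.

Position 12 falls in codon 4: ATA → Ile.
After the substitution the codon is ATC → Ile.
Both encode Ile, so the change is synonymous.

silent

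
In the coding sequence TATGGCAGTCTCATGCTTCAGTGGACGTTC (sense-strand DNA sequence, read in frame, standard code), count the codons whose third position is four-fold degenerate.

Codon 1 TAT (Tyr): third position 2-fold.
Codon 2 GGC (Gly): third position 4-fold.
Codon 3 AGT (Ser): third position 2-fold.
Codon 4 CTC (Leu): third position 4-fold.
Codon 5 ATG (Met): third position 1-fold.
Codon 6 CTT (Leu): third position 4-fold.
Codon 7 CAG (Gln): third position 2-fold.
Codon 8 TGG (Trp): third position 1-fold.
Codon 9 ACG (Thr): third position 4-fold.
Codon 10 TTC (Phe): third position 2-fold.
Four-fold degenerate third positions: 4.

4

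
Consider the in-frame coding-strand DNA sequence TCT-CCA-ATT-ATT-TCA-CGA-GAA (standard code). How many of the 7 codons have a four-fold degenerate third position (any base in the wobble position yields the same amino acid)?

Codon 1 TCT (Ser): third position 4-fold.
Codon 2 CCA (Pro): third position 4-fold.
Codon 3 ATT (Ile): third position 3-fold.
Codon 4 ATT (Ile): third position 3-fold.
Codon 5 TCA (Ser): third position 4-fold.
Codon 6 CGA (Arg): third position 4-fold.
Codon 7 GAA (Glu): third position 2-fold.
Four-fold degenerate third positions: 4.

4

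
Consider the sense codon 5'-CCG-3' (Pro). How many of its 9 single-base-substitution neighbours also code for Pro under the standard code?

3

Position 1: none → 0 synonymous.
Position 2: none → 0 synonymous.
Position 3: CCT, CCC, CCA → 3 synonymous.
Total: 0 + 0 + 3 = 3.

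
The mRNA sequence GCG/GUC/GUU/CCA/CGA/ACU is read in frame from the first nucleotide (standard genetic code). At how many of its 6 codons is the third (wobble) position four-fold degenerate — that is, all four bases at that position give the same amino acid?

Codon 1 GCG (Ala): third position 4-fold.
Codon 2 GUC (Val): third position 4-fold.
Codon 3 GUU (Val): third position 4-fold.
Codon 4 CCA (Pro): third position 4-fold.
Codon 5 CGA (Arg): third position 4-fold.
Codon 6 ACU (Thr): third position 4-fold.
Four-fold degenerate third positions: 6.

6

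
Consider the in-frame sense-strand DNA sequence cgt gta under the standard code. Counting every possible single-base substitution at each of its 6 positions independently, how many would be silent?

6

Codon 1 (CGT, Arg): 3 synonymous substitutions.
Codon 2 (GTA, Val): 3 synonymous substitutions.
Total: 3 + 3 = 6.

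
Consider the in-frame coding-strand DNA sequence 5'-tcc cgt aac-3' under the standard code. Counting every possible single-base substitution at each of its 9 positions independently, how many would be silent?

7

Codon 1 (TCC, Ser): 3 synonymous substitutions.
Codon 2 (CGT, Arg): 3 synonymous substitutions.
Codon 3 (AAC, Asn): 1 synonymous substitution.
Total: 3 + 3 + 1 = 7.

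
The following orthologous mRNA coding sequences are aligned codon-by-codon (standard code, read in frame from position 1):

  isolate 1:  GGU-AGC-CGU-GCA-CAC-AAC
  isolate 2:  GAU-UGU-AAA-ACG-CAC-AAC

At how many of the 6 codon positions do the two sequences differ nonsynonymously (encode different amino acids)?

Codon 1: GGU Gly / GAU Asp — nonsynonymous.
Codon 2: AGC Ser / UGU Cys — nonsynonymous.
Codon 3: CGU Arg / AAA Lys — nonsynonymous.
Codon 4: GCA Ala / ACG Thr — nonsynonymous.
Codon 5: CAC His / CAC His — identical.
Codon 6: AAC Asn / AAC Asn — identical.
Nonsynonymous differences: 4.

4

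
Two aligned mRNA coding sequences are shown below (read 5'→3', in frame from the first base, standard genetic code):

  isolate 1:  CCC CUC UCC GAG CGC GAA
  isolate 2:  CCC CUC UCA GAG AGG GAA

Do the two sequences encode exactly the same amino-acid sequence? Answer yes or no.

Codon 1: CCC Pro / CCC Pro — identical.
Codon 2: CUC Leu / CUC Leu — identical.
Codon 3: UCC Ser / UCA Ser — synonymous.
Codon 4: GAG Glu / GAG Glu — identical.
Codon 5: CGC Arg / AGG Arg — synonymous.
Codon 6: GAA Glu / GAA Glu — identical.
Nonsynonymous differences: 0 → same protein.

yes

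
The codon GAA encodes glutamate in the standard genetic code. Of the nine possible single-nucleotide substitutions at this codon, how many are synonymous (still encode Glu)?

Position 1: none → 0 synonymous.
Position 2: none → 0 synonymous.
Position 3: GAG → 1 synonymous.
Total: 0 + 0 + 1 = 1.

1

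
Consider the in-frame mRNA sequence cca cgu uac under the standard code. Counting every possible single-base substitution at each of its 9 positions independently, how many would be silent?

Codon 1 (CCA, Pro): 3 synonymous substitutions.
Codon 2 (CGU, Arg): 3 synonymous substitutions.
Codon 3 (UAC, Tyr): 1 synonymous substitution.
Total: 3 + 3 + 1 = 7.

7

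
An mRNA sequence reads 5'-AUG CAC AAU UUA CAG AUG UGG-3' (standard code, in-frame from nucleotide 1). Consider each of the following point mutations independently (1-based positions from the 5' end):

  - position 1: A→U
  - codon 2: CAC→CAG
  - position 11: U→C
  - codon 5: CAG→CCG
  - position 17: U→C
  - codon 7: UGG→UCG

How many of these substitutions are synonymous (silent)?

0

Codon 1: AUG (Met) → UUG (Leu) — missense.
Codon 2: CAC (His) → CAG (Gln) — missense.
Codon 4: UUA (Leu) → UCA (Ser) — missense.
Codon 5: CAG (Gln) → CCG (Pro) — missense.
Codon 6: AUG (Met) → ACG (Thr) — missense.
Codon 7: UGG (Trp) → UCG (Ser) — missense.
Synonymous: 0 of 6.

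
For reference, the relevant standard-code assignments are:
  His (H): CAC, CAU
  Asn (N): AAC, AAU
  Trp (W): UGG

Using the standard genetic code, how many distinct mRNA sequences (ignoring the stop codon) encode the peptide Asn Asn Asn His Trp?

Asn: 2 codons.
Asn: 2 codons.
Asn: 2 codons.
His: 2 codons.
Trp: 1 codon.
2 × 2 × 2 × 2 × 1 = 16.

16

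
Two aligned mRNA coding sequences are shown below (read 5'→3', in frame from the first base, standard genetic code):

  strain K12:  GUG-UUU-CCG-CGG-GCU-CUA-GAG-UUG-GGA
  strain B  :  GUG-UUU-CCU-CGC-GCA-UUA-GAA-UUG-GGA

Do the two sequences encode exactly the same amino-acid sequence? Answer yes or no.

Codon 1: GUG Val / GUG Val — identical.
Codon 2: UUU Phe / UUU Phe — identical.
Codon 3: CCG Pro / CCU Pro — synonymous.
Codon 4: CGG Arg / CGC Arg — synonymous.
Codon 5: GCU Ala / GCA Ala — synonymous.
Codon 6: CUA Leu / UUA Leu — synonymous.
Codon 7: GAG Glu / GAA Glu — synonymous.
Codon 8: UUG Leu / UUG Leu — identical.
Codon 9: GGA Gly / GGA Gly — identical.
Nonsynonymous differences: 0 → same protein.

yes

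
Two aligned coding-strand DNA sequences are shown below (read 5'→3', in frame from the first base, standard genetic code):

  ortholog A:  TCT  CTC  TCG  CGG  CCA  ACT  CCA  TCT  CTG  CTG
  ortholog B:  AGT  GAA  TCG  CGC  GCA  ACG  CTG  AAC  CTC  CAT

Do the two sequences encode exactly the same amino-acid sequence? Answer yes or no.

Codon 1: TCT Ser / AGT Ser — synonymous.
Codon 2: CTC Leu / GAA Glu — nonsynonymous.
Codon 3: TCG Ser / TCG Ser — identical.
Codon 4: CGG Arg / CGC Arg — synonymous.
Codon 5: CCA Pro / GCA Ala — nonsynonymous.
Codon 6: ACT Thr / ACG Thr — synonymous.
Codon 7: CCA Pro / CTG Leu — nonsynonymous.
Codon 8: TCT Ser / AAC Asn — nonsynonymous.
Codon 9: CTG Leu / CTC Leu — synonymous.
Codon 10: CTG Leu / CAT His — nonsynonymous.
Nonsynonymous differences: 5 → different protein.

no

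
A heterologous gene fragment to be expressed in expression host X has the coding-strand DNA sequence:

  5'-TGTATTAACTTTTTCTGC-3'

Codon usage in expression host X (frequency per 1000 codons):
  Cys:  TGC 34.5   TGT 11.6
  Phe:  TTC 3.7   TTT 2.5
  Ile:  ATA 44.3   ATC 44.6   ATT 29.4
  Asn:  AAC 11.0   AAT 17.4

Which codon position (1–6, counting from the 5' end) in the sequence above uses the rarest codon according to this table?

4

Codon 1 TGT (Cys): 11.6 per 1000.
Codon 2 ATT (Ile): 29.4 per 1000.
Codon 3 AAC (Asn): 11.0 per 1000.
Codon 4 TTT (Phe): 2.5 per 1000.
Codon 5 TTC (Phe): 3.7 per 1000.
Codon 6 TGC (Cys): 34.5 per 1000.
Lowest frequency is 2.5 at codon 4.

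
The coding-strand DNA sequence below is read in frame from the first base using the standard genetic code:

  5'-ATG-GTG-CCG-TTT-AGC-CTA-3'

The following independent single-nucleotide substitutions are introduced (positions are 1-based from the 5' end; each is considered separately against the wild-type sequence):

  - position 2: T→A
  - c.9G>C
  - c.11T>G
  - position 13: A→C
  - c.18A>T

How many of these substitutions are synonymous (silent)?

Codon 1: ATG (Met) → AAG (Lys) — missense.
Codon 3: CCG (Pro) → CCC (Pro) — synonymous.
Codon 4: TTT (Phe) → TGT (Cys) — missense.
Codon 5: AGC (Ser) → CGC (Arg) — missense.
Codon 6: CTA (Leu) → CTT (Leu) — synonymous.
Synonymous: 2 of 5.

2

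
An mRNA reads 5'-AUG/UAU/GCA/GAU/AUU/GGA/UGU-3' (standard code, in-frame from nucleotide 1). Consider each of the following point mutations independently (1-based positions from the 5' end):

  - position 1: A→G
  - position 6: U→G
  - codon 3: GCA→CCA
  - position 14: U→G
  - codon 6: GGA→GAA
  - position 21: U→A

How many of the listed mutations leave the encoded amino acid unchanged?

Codon 1: AUG (Met) → GUG (Val) — missense.
Codon 2: UAU (Tyr) → UAG (Stop) — nonsense.
Codon 3: GCA (Ala) → CCA (Pro) — missense.
Codon 5: AUU (Ile) → AGU (Ser) — missense.
Codon 6: GGA (Gly) → GAA (Glu) — missense.
Codon 7: UGU (Cys) → UGA (Stop) — nonsense.
Synonymous: 0 of 6.

0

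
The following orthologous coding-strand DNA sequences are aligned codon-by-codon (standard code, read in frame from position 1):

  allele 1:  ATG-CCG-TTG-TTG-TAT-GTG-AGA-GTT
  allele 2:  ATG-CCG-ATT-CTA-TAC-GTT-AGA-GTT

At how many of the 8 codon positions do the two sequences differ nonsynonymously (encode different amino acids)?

Codon 1: ATG Met / ATG Met — identical.
Codon 2: CCG Pro / CCG Pro — identical.
Codon 3: TTG Leu / ATT Ile — nonsynonymous.
Codon 4: TTG Leu / CTA Leu — synonymous.
Codon 5: TAT Tyr / TAC Tyr — synonymous.
Codon 6: GTG Val / GTT Val — synonymous.
Codon 7: AGA Arg / AGA Arg — identical.
Codon 8: GTT Val / GTT Val — identical.
Nonsynonymous differences: 1.

1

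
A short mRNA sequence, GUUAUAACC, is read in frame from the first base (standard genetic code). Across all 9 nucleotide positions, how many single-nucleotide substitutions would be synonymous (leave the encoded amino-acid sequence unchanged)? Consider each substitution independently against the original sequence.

Codon 1 (GUU, Val): 3 synonymous substitutions.
Codon 2 (AUA, Ile): 2 synonymous substitutions.
Codon 3 (ACC, Thr): 3 synonymous substitutions.
Total: 3 + 2 + 3 = 8.

8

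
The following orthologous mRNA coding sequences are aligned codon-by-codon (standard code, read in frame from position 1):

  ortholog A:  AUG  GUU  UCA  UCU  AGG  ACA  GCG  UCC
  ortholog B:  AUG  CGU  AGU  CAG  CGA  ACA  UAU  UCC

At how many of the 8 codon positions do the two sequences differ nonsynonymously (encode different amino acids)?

3

Codon 1: AUG Met / AUG Met — identical.
Codon 2: GUU Val / CGU Arg — nonsynonymous.
Codon 3: UCA Ser / AGU Ser — synonymous.
Codon 4: UCU Ser / CAG Gln — nonsynonymous.
Codon 5: AGG Arg / CGA Arg — synonymous.
Codon 6: ACA Thr / ACA Thr — identical.
Codon 7: GCG Ala / UAU Tyr — nonsynonymous.
Codon 8: UCC Ser / UCC Ser — identical.
Nonsynonymous differences: 3.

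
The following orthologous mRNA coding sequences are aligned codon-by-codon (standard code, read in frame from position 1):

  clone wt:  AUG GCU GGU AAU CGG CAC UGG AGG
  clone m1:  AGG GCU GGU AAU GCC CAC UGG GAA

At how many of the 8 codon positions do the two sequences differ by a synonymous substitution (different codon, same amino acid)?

Codon 1: AUG Met / AGG Arg — nonsynonymous.
Codon 2: GCU Ala / GCU Ala — identical.
Codon 3: GGU Gly / GGU Gly — identical.
Codon 4: AAU Asn / AAU Asn — identical.
Codon 5: CGG Arg / GCC Ala — nonsynonymous.
Codon 6: CAC His / CAC His — identical.
Codon 7: UGG Trp / UGG Trp — identical.
Codon 8: AGG Arg / GAA Glu — nonsynonymous.
Synonymous differences: 0.

0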